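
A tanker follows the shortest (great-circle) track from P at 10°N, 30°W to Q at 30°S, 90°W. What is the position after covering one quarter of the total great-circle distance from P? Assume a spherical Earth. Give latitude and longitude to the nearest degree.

≈ 1°S, 44°W

Write both endpoints as unit vectors p₁, p₂ with components (cos φ cos λ, cos φ sin λ, sin φ).
The central angle between the endpoints is δ = arccos(p₁·p₂) ≈ 1.224 rad (70.1°).
Interpolate at f = 1/4 with slerp weights a = sin((1−f)δ)/sin δ ≈ 0.845, b = sin(fδ)/sin δ ≈ 0.320.
p = a·p₁ + b·p₂ ≈ (0.720, -0.693, -0.013); φ = arcsin(p_z) ≈ -0.77°, λ = atan2(p_y, p_x) ≈ -43.90°.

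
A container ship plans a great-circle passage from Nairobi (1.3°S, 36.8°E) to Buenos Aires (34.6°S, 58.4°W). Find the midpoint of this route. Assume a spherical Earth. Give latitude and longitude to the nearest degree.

Convert each endpoint to a unit vector on the sphere (x = cos φ cos λ, y = cos φ sin λ, z = sin φ).
The central angle between the endpoints is δ = arccos(p₁·p₂) ≈ 1.633 rad (93.5°).
Interpolate at f = 1/2 with slerp weights a = sin((1−f)δ)/sin δ ≈ 0.730, b = sin(fδ)/sin δ ≈ 0.730.
p = a·p₁ + b·p₂ ≈ (0.899, -0.075, -0.431); φ = arcsin(p_z) ≈ -25.54°, λ = atan2(p_y, p_x) ≈ -4.74°.

≈ (26°S, 5°W)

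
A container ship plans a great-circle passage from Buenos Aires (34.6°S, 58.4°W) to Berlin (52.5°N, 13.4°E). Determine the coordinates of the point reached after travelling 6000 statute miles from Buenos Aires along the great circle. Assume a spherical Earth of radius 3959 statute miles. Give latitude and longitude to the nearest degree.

≈ (39°N, 8°W)

Write both endpoints as unit vectors p₁, p₂ with components (cos φ cos λ, cos φ sin λ, sin φ).
The central angle between the endpoints is δ = arccos(p₁·p₂) ≈ 1.869 rad (107.1°). The total great-circle distance is δ·R ≈ 1.869 × 3959 ≈ 7400 mi, so the target fraction is f = 6000/7400 ≈ 0.811.
Interpolate at f ≈ 0.811 with slerp weights a = sin((1−f)δ)/sin δ ≈ 0.362, b = sin(fδ)/sin δ ≈ 1.045.
p = a·p₁ + b·p₂ ≈ (0.775, -0.107, 0.623); φ = arcsin(p_z) ≈ 38.54°, λ = atan2(p_y, p_x) ≈ -7.84°.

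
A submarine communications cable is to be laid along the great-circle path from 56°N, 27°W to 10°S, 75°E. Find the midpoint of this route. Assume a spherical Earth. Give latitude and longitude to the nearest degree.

≈ 33°N, 43°E

From cos δ = sin φ₁ sin φ₂ + cos φ₁ cos φ₂ cos Δλ, the central angle is δ ≈ 1.832 rad (105.0°).
Interpolate at f = 1/2 with slerp weights a = sin((1−f)δ)/sin δ ≈ 0.821, b = sin(fδ)/sin δ ≈ 0.821.
p = a·p₁ + b·p₂ ≈ (0.618, 0.573, 0.538); φ = arcsin(p_z) ≈ 32.56°, λ = atan2(p_y, p_x) ≈ 42.80°.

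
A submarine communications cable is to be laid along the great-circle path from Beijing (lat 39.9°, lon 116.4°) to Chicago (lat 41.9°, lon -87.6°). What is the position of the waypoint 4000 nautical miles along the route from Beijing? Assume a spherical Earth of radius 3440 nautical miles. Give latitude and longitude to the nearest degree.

The haversine formula gives a central angle δ ≈ 1.664 rad (95.4°) between the endpoints. The total great-circle distance is δ·R ≈ 1.664 × 3440 ≈ 5725 nmi, so the target fraction is f = 4000/5725 ≈ 0.699.
Interpolate at f ≈ 0.699 with slerp weights a = sin((1−f)δ)/sin δ ≈ 0.483, b = sin(fδ)/sin δ ≈ 0.922.
p = a·p₁ + b·p₂ ≈ (-0.136, -0.354, 0.925); φ = arcsin(p_z) ≈ 67.72°, λ = atan2(p_y, p_x) ≈ -111.01°.

≈ lat 68°, lon -111°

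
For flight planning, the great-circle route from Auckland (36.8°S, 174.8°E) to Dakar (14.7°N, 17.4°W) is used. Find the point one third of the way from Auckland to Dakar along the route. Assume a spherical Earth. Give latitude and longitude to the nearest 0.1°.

From cos δ = sin φ₁ sin φ₂ + cos φ₁ cos φ₂ cos Δλ, the central angle is δ ≈ 2.712 rad (155.4°).
Interpolate at f = 1/3 with slerp weights a = sin((1−f)δ)/sin δ ≈ 2.333, b = sin(fδ)/sin δ ≈ 1.886.
p = a·p₁ + b·p₂ ≈ (-0.120, -0.376, -0.919); φ = arcsin(p_z) ≈ -66.75°, λ = atan2(p_y, p_x) ≈ -107.65°.

≈ (66.8°S, 107.7°W)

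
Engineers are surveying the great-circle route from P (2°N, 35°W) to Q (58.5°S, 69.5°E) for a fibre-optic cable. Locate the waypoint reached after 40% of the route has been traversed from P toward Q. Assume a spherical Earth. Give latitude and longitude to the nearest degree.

≈ (31°S, 12°W)

Convert each endpoint to a unit vector on the sphere (x = cos φ cos λ, y = cos φ sin λ, z = sin φ).
The central angle between the endpoints is δ = arccos(p₁·p₂) ≈ 1.732 rad (99.2°).
Interpolate at f = 0.40 with slerp weights a = sin((1−f)δ)/sin δ ≈ 0.873, b = sin(fδ)/sin δ ≈ 0.647.
p = a·p₁ + b·p₂ ≈ (0.833, -0.184, -0.521); φ = arcsin(p_z) ≈ -31.42°, λ = atan2(p_y, p_x) ≈ -12.45°.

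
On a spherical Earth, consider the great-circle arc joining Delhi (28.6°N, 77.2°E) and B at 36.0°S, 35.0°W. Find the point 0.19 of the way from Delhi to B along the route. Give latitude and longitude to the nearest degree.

≈ 17°N, 55°E

The haversine formula gives a central angle δ ≈ 2.153 rad (123.3°) between the endpoints.
Interpolate at f = 0.19 with slerp weights a = sin((1−f)δ)/sin δ ≈ 1.179, b = sin(fδ)/sin δ ≈ 0.476.
p = a·p₁ + b·p₂ ≈ (0.545, 0.789, 0.285); φ = arcsin(p_z) ≈ 16.54°, λ = atan2(p_y, p_x) ≈ 55.36°.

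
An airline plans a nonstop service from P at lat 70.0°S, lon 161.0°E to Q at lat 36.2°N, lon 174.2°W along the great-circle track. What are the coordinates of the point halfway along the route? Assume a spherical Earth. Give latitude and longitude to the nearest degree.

≈ lat 17°S, lon 178°E

Convert each endpoint to a unit vector on the sphere (x = cos φ cos λ, y = cos φ sin λ, z = sin φ).
The central angle between the endpoints is δ = arccos(p₁·p₂) ≈ 1.880 rad (107.7°).
Interpolate at f = 1/2 with slerp weights a = sin((1−f)δ)/sin δ ≈ 0.848, b = sin(fδ)/sin δ ≈ 0.848.
p = a·p₁ + b·p₂ ≈ (-0.955, 0.025, -0.296); φ = arcsin(p_z) ≈ -17.22°, λ = atan2(p_y, p_x) ≈ 178.48°.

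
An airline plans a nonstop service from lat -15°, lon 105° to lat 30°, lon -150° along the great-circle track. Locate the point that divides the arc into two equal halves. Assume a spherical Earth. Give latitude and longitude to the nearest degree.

Convert each endpoint to a unit vector on the sphere (x = cos φ cos λ, y = cos φ sin λ, z = sin φ).
The central angle between the endpoints is δ = arccos(p₁·p₂) ≈ 1.924 rad (110.2°).
Interpolate at f = 1/2 with slerp weights a = sin((1−f)δ)/sin δ ≈ 0.874, b = sin(fδ)/sin δ ≈ 0.874.
p = a·p₁ + b·p₂ ≈ (-0.874, 0.437, 0.211); φ = arcsin(p_z) ≈ 12.17°, λ = atan2(p_y, p_x) ≈ 153.43°.

≈ lat 12°, lon 153°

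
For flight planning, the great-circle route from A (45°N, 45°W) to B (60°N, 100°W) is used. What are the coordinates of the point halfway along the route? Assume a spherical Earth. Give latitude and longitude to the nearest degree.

≈ (56°N, 67°W)

Convert each endpoint to a unit vector on the sphere (x = cos φ cos λ, y = cos φ sin λ, z = sin φ).
The central angle between the endpoints is δ = arccos(p₁·p₂) ≈ 0.618 rad (35.4°).
Interpolate at f = 1/2 with slerp weights a = sin((1−f)δ)/sin δ ≈ 0.525, b = sin(fδ)/sin δ ≈ 0.525.
p = a·p₁ + b·p₂ ≈ (0.217, -0.521, 0.826); φ = arcsin(p_z) ≈ 55.65°, λ = atan2(p_y, p_x) ≈ -67.40°.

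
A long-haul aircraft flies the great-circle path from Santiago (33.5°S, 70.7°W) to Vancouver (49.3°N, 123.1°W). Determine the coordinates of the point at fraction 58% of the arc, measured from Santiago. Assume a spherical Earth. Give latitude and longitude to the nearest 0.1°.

Convert each endpoint to a unit vector on the sphere (x = cos φ cos λ, y = cos φ sin λ, z = sin φ).
The central angle between the endpoints is δ = arccos(p₁·p₂) ≈ 1.658 rad (95.0°).
Interpolate at f = 0.58 with slerp weights a = sin((1−f)δ)/sin δ ≈ 0.644, b = sin(fδ)/sin δ ≈ 0.823.
p = a·p₁ + b·p₂ ≈ (-0.116, -0.956, 0.269); φ = arcsin(p_z) ≈ 15.59°, λ = atan2(p_y, p_x) ≈ -96.90°.

≈ 15.6°N, 96.9°W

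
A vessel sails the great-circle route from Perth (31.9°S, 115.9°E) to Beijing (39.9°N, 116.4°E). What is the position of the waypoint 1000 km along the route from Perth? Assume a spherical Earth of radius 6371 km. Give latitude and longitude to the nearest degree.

≈ 23°S, 116°E

The haversine formula gives a central angle δ ≈ 1.253 rad (71.8°) between the endpoints. The total great-circle distance is δ·R ≈ 1.253 × 6371 ≈ 7984 km, so the target fraction is f = 1000/7984 ≈ 0.125.
Interpolate at f ≈ 0.125 with slerp weights a = sin((1−f)δ)/sin δ ≈ 0.936, b = sin(fδ)/sin δ ≈ 0.165.
p = a·p₁ + b·p₂ ≈ (-0.403, 0.828, -0.389); φ = arcsin(p_z) ≈ -22.91°, λ = atan2(p_y, p_x) ≈ 115.97°.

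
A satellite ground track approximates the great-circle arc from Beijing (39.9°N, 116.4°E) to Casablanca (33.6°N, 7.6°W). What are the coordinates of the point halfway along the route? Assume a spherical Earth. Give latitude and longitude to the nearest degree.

Write both endpoints as unit vectors p₁, p₂ with components (cos φ cos λ, cos φ sin λ, sin φ).
The central angle between the endpoints is δ = arccos(p₁·p₂) ≈ 1.573 rad (90.1°).
Interpolate at f = 1/2 with slerp weights a = sin((1−f)δ)/sin δ ≈ 0.708, b = sin(fδ)/sin δ ≈ 0.708.
p = a·p₁ + b·p₂ ≈ (0.343, 0.408, 0.846); φ = arcsin(p_z) ≈ 57.77°, λ = atan2(p_y, p_x) ≈ 49.98°.

≈ (58°N, 50°E)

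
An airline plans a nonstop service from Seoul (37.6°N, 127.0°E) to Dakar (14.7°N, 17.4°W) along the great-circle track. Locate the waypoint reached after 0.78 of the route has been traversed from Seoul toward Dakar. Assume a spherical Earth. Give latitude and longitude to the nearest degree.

Write both endpoints as unit vectors p₁, p₂ with components (cos φ cos λ, cos φ sin λ, sin φ).
The central angle between the endpoints is δ = arccos(p₁·p₂) ≈ 2.058 rad (117.9°).
Interpolate at f = 0.78 with slerp weights a = sin((1−f)δ)/sin δ ≈ 0.495, b = sin(fδ)/sin δ ≈ 1.131.
p = a·p₁ + b·p₂ ≈ (0.808, -0.014, 0.589); φ = arcsin(p_z) ≈ 36.09°, λ = atan2(p_y, p_x) ≈ -0.98°.

≈ 36°N, 1°W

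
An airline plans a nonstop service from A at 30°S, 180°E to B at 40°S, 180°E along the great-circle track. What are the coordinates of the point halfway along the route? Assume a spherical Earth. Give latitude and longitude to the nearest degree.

≈ 35°S, 180°E

From cos δ = sin φ₁ sin φ₂ + cos φ₁ cos φ₂ cos Δλ, the central angle is δ ≈ 0.175 rad (10.0°).
Interpolate at f = 1/2 with slerp weights a = sin((1−f)δ)/sin δ ≈ 0.502, b = sin(fδ)/sin δ ≈ 0.502.
p = a·p₁ + b·p₂ ≈ (-0.819, -0.000, -0.574); φ = arcsin(p_z) ≈ -35.00°, λ = atan2(p_y, p_x) ≈ -180.00°.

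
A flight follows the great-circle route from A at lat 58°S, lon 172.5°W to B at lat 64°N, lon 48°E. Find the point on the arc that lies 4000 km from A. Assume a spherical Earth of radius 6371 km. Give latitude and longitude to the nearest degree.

From cos δ = sin φ₁ sin φ₂ + cos φ₁ cos φ₂ cos Δλ, the central angle is δ ≈ 2.790 rad (159.9°). The total great-circle distance is δ·R ≈ 2.790 × 6371 ≈ 17776 km, so the target fraction is f = 4000/17776 ≈ 0.225.
Interpolate at f ≈ 0.225 with slerp weights a = sin((1−f)δ)/sin δ ≈ 2.411, b = sin(fδ)/sin δ ≈ 1.706.
p = a·p₁ + b·p₂ ≈ (-0.766, 0.389, -0.511); φ = arcsin(p_z) ≈ -30.75°, λ = atan2(p_y, p_x) ≈ 153.08°.

≈ lat 31°S, lon 153°E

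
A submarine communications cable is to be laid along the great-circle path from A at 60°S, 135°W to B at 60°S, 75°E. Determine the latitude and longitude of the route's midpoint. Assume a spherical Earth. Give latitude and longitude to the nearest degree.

The haversine formula gives a central angle δ ≈ 1.008 rad (57.8°) between the endpoints.
Interpolate at f = 1/2 with slerp weights a = sin((1−f)δ)/sin δ ≈ 0.571, b = sin(fδ)/sin δ ≈ 0.571.
p = a·p₁ + b·p₂ ≈ (-0.128, 0.074, -0.989); φ = arcsin(p_z) ≈ -81.50°, λ = atan2(p_y, p_x) ≈ 150.00°.

≈ 82°S, 150°E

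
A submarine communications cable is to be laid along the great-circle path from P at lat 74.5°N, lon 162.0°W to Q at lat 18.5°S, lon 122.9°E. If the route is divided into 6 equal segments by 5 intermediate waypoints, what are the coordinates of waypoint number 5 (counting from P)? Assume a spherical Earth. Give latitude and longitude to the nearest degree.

≈ lat 2°S, lon 127°E

Convert each endpoint to a unit vector on the sphere (x = cos φ cos λ, y = cos φ sin λ, z = sin φ).
The central angle between the endpoints is δ = arccos(p₁·p₂) ≈ 1.814 rad (103.9°).
Interpolate at f = 5/6 with slerp weights a = sin((1−f)δ)/sin δ ≈ 0.307, b = sin(fδ)/sin δ ≈ 1.028.
p = a·p₁ + b·p₂ ≈ (-0.608, 0.794, -0.031); φ = arcsin(p_z) ≈ -1.76°, λ = atan2(p_y, p_x) ≈ 127.45°.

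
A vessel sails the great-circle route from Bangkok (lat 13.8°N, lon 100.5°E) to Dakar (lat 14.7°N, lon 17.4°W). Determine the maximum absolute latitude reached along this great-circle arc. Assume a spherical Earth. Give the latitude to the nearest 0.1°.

The great circle lies in the plane with unit normal n̂ = (p₁ × p₂)/|p₁ × p₂|.
Here n̂_z ≈ -0.897; the vertex latitude is φ_max = arccos|n̂_z| ≈ 26.2°.

≈ 26.2°N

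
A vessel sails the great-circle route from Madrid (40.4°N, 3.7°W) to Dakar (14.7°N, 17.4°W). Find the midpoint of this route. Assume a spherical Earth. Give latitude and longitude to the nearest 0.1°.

Convert each endpoint to a unit vector on the sphere (x = cos φ cos λ, y = cos φ sin λ, z = sin φ).
The central angle between the endpoints is δ = arccos(p₁·p₂) ≈ 0.495 rad (28.3°).
Interpolate at f = 1/2 with slerp weights a = sin((1−f)δ)/sin δ ≈ 0.516, b = sin(fδ)/sin δ ≈ 0.516.
p = a·p₁ + b·p₂ ≈ (0.868, -0.175, 0.465); φ = arcsin(p_z) ≈ 27.72°, λ = atan2(p_y, p_x) ≈ -11.37°.

≈ 27.7°N, 11.4°W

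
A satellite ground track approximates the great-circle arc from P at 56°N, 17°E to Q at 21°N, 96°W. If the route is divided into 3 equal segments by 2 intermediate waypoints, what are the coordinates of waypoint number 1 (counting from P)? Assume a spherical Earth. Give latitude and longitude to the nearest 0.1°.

≈ 59.8°N, 37.2°W

Convert each endpoint to a unit vector on the sphere (x = cos φ cos λ, y = cos φ sin λ, z = sin φ).
The central angle between the endpoints is δ = arccos(p₁·p₂) ≈ 1.478 rad (84.7°).
Interpolate at f = 1/3 with slerp weights a = sin((1−f)δ)/sin δ ≈ 0.837, b = sin(fδ)/sin δ ≈ 0.475.
p = a·p₁ + b·p₂ ≈ (0.401, -0.304, 0.864); φ = arcsin(p_z) ≈ 59.77°, λ = atan2(p_y, p_x) ≈ -37.16°.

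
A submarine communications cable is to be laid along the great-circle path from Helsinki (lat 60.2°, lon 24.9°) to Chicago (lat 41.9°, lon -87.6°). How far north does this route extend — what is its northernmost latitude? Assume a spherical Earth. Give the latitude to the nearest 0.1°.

The great circle lies in the plane with unit normal n̂ = (p₁ × p₂)/|p₁ × p₂|.
Here n̂_z ≈ -0.380; the vertex latitude is φ_max = arccos|n̂_z| ≈ 67.7°.
Check via Clairaut: cos φ_max = |cos φ₁| · sin C = cos(60.2°)·sin(49.9°) ≈ 0.380, again giving ≈ 67.7°.

≈ 67.7°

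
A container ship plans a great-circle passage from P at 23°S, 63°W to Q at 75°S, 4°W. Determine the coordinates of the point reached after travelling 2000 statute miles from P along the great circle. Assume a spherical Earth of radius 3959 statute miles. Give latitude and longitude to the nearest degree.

Convert each endpoint to a unit vector on the sphere (x = cos φ cos λ, y = cos φ sin λ, z = sin φ).
The central angle between the endpoints is δ = arccos(p₁·p₂) ≈ 1.047 rad (60.0°). The total great-circle distance is δ·R ≈ 1.047 × 3959 ≈ 4145 mi, so the target fraction is f = 2000/4145 ≈ 0.482.
Interpolate at f ≈ 0.482 with slerp weights a = sin((1−f)δ)/sin δ ≈ 0.596, b = sin(fδ)/sin δ ≈ 0.559.
p = a·p₁ + b·p₂ ≈ (0.393, -0.499, -0.773); φ = arcsin(p_z) ≈ -50.58°, λ = atan2(p_y, p_x) ≈ -51.74°.

≈ 51°S, 52°W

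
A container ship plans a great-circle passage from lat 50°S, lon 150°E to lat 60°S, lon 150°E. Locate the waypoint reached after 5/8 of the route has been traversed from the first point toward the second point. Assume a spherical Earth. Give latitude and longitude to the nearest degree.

≈ lat 56°S, lon 150°E

Write both endpoints as unit vectors p₁, p₂ with components (cos φ cos λ, cos φ sin λ, sin φ).
The central angle between the endpoints is δ = arccos(p₁·p₂) ≈ 0.175 rad (10.0°).
Interpolate at f = 5/8 with slerp weights a = sin((1−f)δ)/sin δ ≈ 0.377, b = sin(fδ)/sin δ ≈ 0.627.
p = a·p₁ + b·p₂ ≈ (-0.481, 0.278, -0.831); φ = arcsin(p_z) ≈ -56.25°, λ = atan2(p_y, p_x) ≈ 150.00°.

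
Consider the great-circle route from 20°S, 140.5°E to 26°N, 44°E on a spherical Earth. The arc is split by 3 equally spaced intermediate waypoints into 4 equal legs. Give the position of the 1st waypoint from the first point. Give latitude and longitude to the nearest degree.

≈ 8°S, 116°E

Convert each endpoint to a unit vector on the sphere (x = cos φ cos λ, y = cos φ sin λ, z = sin φ).
The central angle between the endpoints is δ = arccos(p₁·p₂) ≈ 1.819 rad (104.2°).
Interpolate at f = 1/4 with slerp weights a = sin((1−f)δ)/sin δ ≈ 1.010, b = sin(fδ)/sin δ ≈ 0.453.
p = a·p₁ + b·p₂ ≈ (-0.439, 0.886, -0.147); φ = arcsin(p_z) ≈ -8.44°, λ = atan2(p_y, p_x) ≈ 116.36°.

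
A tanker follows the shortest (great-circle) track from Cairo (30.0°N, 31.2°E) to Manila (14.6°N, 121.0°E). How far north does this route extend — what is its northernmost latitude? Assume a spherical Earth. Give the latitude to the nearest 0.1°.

≈ 32.3°N

The great circle lies in the plane with unit normal n̂ = (p₁ × p₂)/|p₁ × p₂|.
Here n̂_z ≈ +0.845; the vertex latitude is φ_max = arccos|n̂_z| ≈ 32.3°.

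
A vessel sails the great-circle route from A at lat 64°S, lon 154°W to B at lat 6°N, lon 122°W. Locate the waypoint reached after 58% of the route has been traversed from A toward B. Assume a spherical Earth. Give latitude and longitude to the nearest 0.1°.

≈ lat 24.1°S, lon 129.9°W

Write both endpoints as unit vectors p₁, p₂ with components (cos φ cos λ, cos φ sin λ, sin φ).
The central angle between the endpoints is δ = arccos(p₁·p₂) ≈ 1.291 rad (74.0°).
Interpolate at f = 0.58 with slerp weights a = sin((1−f)δ)/sin δ ≈ 0.537, b = sin(fδ)/sin δ ≈ 0.708.
p = a·p₁ + b·p₂ ≈ (-0.585, -0.701, -0.409); φ = arcsin(p_z) ≈ -24.12°, λ = atan2(p_y, p_x) ≈ -129.86°.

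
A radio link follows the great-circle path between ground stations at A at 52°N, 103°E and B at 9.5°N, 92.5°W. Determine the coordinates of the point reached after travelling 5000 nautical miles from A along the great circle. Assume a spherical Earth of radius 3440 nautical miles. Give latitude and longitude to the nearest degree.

Write both endpoints as unit vectors p₁, p₂ with components (cos φ cos λ, cos φ sin λ, sin φ).
The central angle between the endpoints is δ = arccos(p₁·p₂) ≈ 2.043 rad (117.1°). The total great-circle distance is δ·R ≈ 2.043 × 3440 ≈ 7029 nmi, so the target fraction is f = 5000/7029 ≈ 0.711.
Interpolate at f ≈ 0.711 with slerp weights a = sin((1−f)δ)/sin δ ≈ 0.625, b = sin(fδ)/sin δ ≈ 1.115.
p = a·p₁ + b·p₂ ≈ (-0.134, -0.724, 0.676); φ = arcsin(p_z) ≈ 42.55°, λ = atan2(p_y, p_x) ≈ -100.52°.

≈ 43°N, 101°W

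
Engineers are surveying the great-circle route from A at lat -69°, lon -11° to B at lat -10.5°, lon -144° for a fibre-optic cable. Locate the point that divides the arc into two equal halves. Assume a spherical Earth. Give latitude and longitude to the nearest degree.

≈ lat -55°, lon -124°

Convert each endpoint to a unit vector on the sphere (x = cos φ cos λ, y = cos φ sin λ, z = sin φ).
The central angle between the endpoints is δ = arccos(p₁·p₂) ≈ 1.641 rad (94.0°).
Interpolate at f = 1/2 with slerp weights a = sin((1−f)δ)/sin δ ≈ 0.733, b = sin(fδ)/sin δ ≈ 0.733.
p = a·p₁ + b·p₂ ≈ (-0.325, -0.474, -0.818); φ = arcsin(p_z) ≈ -54.91°, λ = atan2(p_y, p_x) ≈ -124.47°.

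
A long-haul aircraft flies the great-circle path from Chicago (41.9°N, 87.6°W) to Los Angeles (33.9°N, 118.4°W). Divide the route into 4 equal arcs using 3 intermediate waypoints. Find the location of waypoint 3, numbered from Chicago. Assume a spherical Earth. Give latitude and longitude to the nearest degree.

Convert each endpoint to a unit vector on the sphere (x = cos φ cos λ, y = cos φ sin λ, z = sin φ).
The central angle between the endpoints is δ = arccos(p₁·p₂) ≈ 0.444 rad (25.4°).
Interpolate at f = 3/4 with slerp weights a = sin((1−f)δ)/sin δ ≈ 0.258, b = sin(fδ)/sin δ ≈ 0.761.
p = a·p₁ + b·p₂ ≈ (-0.292, -0.747, 0.597); φ = arcsin(p_z) ≈ 36.63°, λ = atan2(p_y, p_x) ≈ -111.37°.

≈ 37°N, 111°W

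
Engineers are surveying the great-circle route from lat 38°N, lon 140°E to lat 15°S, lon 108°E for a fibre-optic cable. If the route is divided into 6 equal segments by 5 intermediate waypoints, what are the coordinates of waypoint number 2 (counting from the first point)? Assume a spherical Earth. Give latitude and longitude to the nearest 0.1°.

≈ lat 20.8°N, lon 127.4°E

Convert each endpoint to a unit vector on the sphere (x = cos φ cos λ, y = cos φ sin λ, z = sin φ).
The central angle between the endpoints is δ = arccos(p₁·p₂) ≈ 1.063 rad (60.9°).
Interpolate at f = 2/6 with slerp weights a = sin((1−f)δ)/sin δ ≈ 0.745, b = sin(fδ)/sin δ ≈ 0.397.
p = a·p₁ + b·p₂ ≈ (-0.568, 0.742, 0.356); φ = arcsin(p_z) ≈ 20.84°, λ = atan2(p_y, p_x) ≈ 127.44°.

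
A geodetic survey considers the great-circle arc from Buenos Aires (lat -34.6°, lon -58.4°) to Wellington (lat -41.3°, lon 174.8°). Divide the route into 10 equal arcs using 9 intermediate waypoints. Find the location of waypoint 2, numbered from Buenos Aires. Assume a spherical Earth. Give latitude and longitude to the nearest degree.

Write both endpoints as unit vectors p₁, p₂ with components (cos φ cos λ, cos φ sin λ, sin φ).
The central angle between the endpoints is δ = arccos(p₁·p₂) ≈ 1.566 rad (89.8°).
Interpolate at f = 2/10 with slerp weights a = sin((1−f)δ)/sin δ ≈ 0.950, b = sin(fδ)/sin δ ≈ 0.308.
p = a·p₁ + b·p₂ ≈ (0.179, -0.645, -0.743); φ = arcsin(p_z) ≈ -47.97°, λ = atan2(p_y, p_x) ≈ -74.48°.

≈ lat -48°, lon -74°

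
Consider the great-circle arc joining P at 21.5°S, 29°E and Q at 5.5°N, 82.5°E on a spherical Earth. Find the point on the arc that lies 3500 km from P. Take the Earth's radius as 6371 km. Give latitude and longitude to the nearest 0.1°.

Write both endpoints as unit vectors p₁, p₂ with components (cos φ cos λ, cos φ sin λ, sin φ).
The central angle between the endpoints is δ = arccos(p₁·p₂) ≈ 1.029 rad (59.0°). The total great-circle distance is δ·R ≈ 1.029 × 6371 ≈ 6555 km, so the target fraction is f = 3500/6555 ≈ 0.534.
Interpolate at f ≈ 0.534 with slerp weights a = sin((1−f)δ)/sin δ ≈ 0.539, b = sin(fδ)/sin δ ≈ 0.609.
p = a·p₁ + b·p₂ ≈ (0.517, 0.844, -0.139); φ = arcsin(p_z) ≈ -7.99°, λ = atan2(p_y, p_x) ≈ 58.50°.

≈ 8.0°S, 58.5°E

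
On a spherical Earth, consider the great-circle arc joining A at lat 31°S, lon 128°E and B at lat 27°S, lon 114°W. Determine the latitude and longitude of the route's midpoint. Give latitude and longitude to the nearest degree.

Convert each endpoint to a unit vector on the sphere (x = cos φ cos λ, y = cos φ sin λ, z = sin φ).
The central angle between the endpoints is δ = arccos(p₁·p₂) ≈ 1.696 rad (97.2°).
Interpolate at f = 1/2 with slerp weights a = sin((1−f)δ)/sin δ ≈ 0.756, b = sin(fδ)/sin δ ≈ 0.756.
p = a·p₁ + b·p₂ ≈ (-0.673, -0.105, -0.732); φ = arcsin(p_z) ≈ -47.09°, λ = atan2(p_y, p_x) ≈ -171.15°.

≈ lat 47°S, lon 171°W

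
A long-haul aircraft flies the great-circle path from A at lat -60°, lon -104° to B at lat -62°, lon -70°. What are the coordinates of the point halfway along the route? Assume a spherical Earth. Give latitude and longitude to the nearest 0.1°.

≈ lat -62.1°, lon -87.6°

Write both endpoints as unit vectors p₁, p₂ with components (cos φ cos λ, cos φ sin λ, sin φ).
The central angle between the endpoints is δ = arccos(p₁·p₂) ≈ 0.286 rad (16.4°).
Interpolate at f = 1/2 with slerp weights a = sin((1−f)δ)/sin δ ≈ 0.505, b = sin(fδ)/sin δ ≈ 0.505.
p = a·p₁ + b·p₂ ≈ (0.020, -0.468, -0.884); φ = arcsin(p_z) ≈ -62.07°, λ = atan2(p_y, p_x) ≈ -87.55°.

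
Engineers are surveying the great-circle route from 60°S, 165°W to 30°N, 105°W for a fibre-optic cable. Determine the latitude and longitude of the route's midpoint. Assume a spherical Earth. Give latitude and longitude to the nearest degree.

≈ 17°S, 126°W

Convert each endpoint to a unit vector on the sphere (x = cos φ cos λ, y = cos φ sin λ, z = sin φ).
The central angle between the endpoints is δ = arccos(p₁·p₂) ≈ 1.789 rad (102.5°).
Interpolate at f = 1/2 with slerp weights a = sin((1−f)δ)/sin δ ≈ 0.799, b = sin(fδ)/sin δ ≈ 0.799.
p = a·p₁ + b·p₂ ≈ (-0.565, -0.772, -0.292); φ = arcsin(p_z) ≈ -17.00°, λ = atan2(p_y, p_x) ≈ -126.21°.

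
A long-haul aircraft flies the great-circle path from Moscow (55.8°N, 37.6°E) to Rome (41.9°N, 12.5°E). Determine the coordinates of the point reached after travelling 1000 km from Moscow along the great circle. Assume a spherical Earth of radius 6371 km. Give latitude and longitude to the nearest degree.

≈ 51°N, 25°E

From cos δ = sin φ₁ sin φ₂ + cos φ₁ cos φ₂ cos Δλ, the central angle is δ ≈ 0.373 rad (21.4°). The total great-circle distance is δ·R ≈ 0.373 × 6371 ≈ 2377 km, so the target fraction is f = 1000/2377 ≈ 0.421.
Interpolate at f ≈ 0.421 with slerp weights a = sin((1−f)δ)/sin δ ≈ 0.588, b = sin(fδ)/sin δ ≈ 0.429.
p = a·p₁ + b·p₂ ≈ (0.574, 0.271, 0.773); φ = arcsin(p_z) ≈ 50.63°, λ = atan2(p_y, p_x) ≈ 25.28°.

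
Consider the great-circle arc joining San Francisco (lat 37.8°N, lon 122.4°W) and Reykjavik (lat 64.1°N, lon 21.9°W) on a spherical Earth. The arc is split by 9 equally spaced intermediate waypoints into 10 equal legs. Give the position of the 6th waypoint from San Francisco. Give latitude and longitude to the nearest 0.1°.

The haversine formula gives a central angle δ ≈ 1.060 rad (60.8°) between the endpoints.
Interpolate at f = 6/10 with slerp weights a = sin((1−f)δ)/sin δ ≈ 0.472, b = sin(fδ)/sin δ ≈ 0.681.
p = a·p₁ + b·p₂ ≈ (0.076, -0.426, 0.902); φ = arcsin(p_z) ≈ 64.38°, λ = atan2(p_y, p_x) ≈ -79.84°.

≈ lat 64.4°N, lon 79.8°W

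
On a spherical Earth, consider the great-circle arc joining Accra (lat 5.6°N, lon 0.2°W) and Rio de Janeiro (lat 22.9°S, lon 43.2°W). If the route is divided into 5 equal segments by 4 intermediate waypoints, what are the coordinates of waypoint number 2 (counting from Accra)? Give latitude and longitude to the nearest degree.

≈ lat 6°S, lon 17°W

The haversine formula gives a central angle δ ≈ 0.886 rad (50.8°) between the endpoints.
Interpolate at f = 2/5 with slerp weights a = sin((1−f)δ)/sin δ ≈ 0.654, b = sin(fδ)/sin δ ≈ 0.448.
p = a·p₁ + b·p₂ ≈ (0.952, -0.285, -0.110); φ = arcsin(p_z) ≈ -6.34°, λ = atan2(p_y, p_x) ≈ -16.65°.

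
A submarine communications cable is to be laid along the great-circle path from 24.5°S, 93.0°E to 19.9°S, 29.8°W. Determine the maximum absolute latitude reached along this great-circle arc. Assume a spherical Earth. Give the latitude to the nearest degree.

The great circle lies in the plane with unit normal n̂ = (p₁ × p₂)/|p₁ × p₂|.
Here n̂_z ≈ -0.760; the vertex latitude is φ_max = arccos|n̂_z| ≈ 40.6°.
Check via Clairaut: cos φ_max = |cos φ₁| · sin C = cos(24.5°)·sin(123.4°) ≈ 0.760, again giving ≈ 40.6°.

≈ 41°S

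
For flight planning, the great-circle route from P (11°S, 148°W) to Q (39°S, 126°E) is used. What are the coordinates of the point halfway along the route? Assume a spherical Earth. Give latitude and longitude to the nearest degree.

From cos δ = sin φ₁ sin φ₂ + cos φ₁ cos φ₂ cos Δλ, the central angle is δ ≈ 1.397 rad (80.0°).
Interpolate at f = 1/2 with slerp weights a = sin((1−f)δ)/sin δ ≈ 0.653, b = sin(fδ)/sin δ ≈ 0.653.
p = a·p₁ + b·p₂ ≈ (-0.842, 0.071, -0.535); φ = arcsin(p_z) ≈ -32.37°, λ = atan2(p_y, p_x) ≈ 175.19°.

≈ (32°S, 175°E)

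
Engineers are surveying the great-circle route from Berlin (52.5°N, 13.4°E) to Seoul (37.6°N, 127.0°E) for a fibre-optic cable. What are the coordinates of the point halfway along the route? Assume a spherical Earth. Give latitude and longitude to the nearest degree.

≈ 61°N, 82°E

Write both endpoints as unit vectors p₁, p₂ with components (cos φ cos λ, cos φ sin λ, sin φ).
The central angle between the endpoints is δ = arccos(p₁·p₂) ≈ 1.276 rad (73.1°).
Interpolate at f = 1/2 with slerp weights a = sin((1−f)δ)/sin δ ≈ 0.622, b = sin(fδ)/sin δ ≈ 0.622.
p = a·p₁ + b·p₂ ≈ (0.072, 0.482, 0.873); φ = arcsin(p_z) ≈ 60.86°, λ = atan2(p_y, p_x) ≈ 81.52°.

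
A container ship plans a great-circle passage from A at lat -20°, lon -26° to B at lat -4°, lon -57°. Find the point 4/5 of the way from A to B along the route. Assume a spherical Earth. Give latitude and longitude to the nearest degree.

The haversine formula gives a central angle δ ≈ 0.596 rad (34.2°) between the endpoints.
Interpolate at f = 4/5 with slerp weights a = sin((1−f)δ)/sin δ ≈ 0.212, b = sin(fδ)/sin δ ≈ 0.818.
p = a·p₁ + b·p₂ ≈ (0.623, -0.771, -0.129); φ = arcsin(p_z) ≈ -7.44°, λ = atan2(p_y, p_x) ≈ -51.06°.

≈ lat -7°, lon -51°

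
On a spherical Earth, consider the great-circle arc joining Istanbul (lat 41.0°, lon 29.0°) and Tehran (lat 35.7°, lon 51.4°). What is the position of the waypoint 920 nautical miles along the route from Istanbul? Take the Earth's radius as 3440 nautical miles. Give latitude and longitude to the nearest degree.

≈ lat 37°, lon 48°

Write both endpoints as unit vectors p₁, p₂ with components (cos φ cos λ, cos φ sin λ, sin φ).
The central angle between the endpoints is δ = arccos(p₁·p₂) ≈ 0.319 rad (18.3°). The total great-circle distance is δ·R ≈ 0.319 × 3440 ≈ 1098 nmi, so the target fraction is f = 920/1098 ≈ 0.838.
Interpolate at f ≈ 0.838 with slerp weights a = sin((1−f)δ)/sin δ ≈ 0.165, b = sin(fδ)/sin δ ≈ 0.842.
p = a·p₁ + b·p₂ ≈ (0.535, 0.595, 0.600); φ = arcsin(p_z) ≈ 36.84°, λ = atan2(p_y, p_x) ≈ 48.00°.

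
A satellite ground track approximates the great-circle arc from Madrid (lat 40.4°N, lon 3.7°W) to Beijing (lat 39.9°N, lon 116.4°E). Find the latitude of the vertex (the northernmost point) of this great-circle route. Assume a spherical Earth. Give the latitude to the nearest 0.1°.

The great circle lies in the plane with unit normal n̂ = (p₁ × p₂)/|p₁ × p₂|.
Here n̂_z ≈ +0.509; the vertex latitude is φ_max = arccos|n̂_z| ≈ 59.4°.
Check via Clairaut: cos φ_max = |cos φ₁| · sin C = cos(40.4°)·sin(42.0°) ≈ 0.509, again giving ≈ 59.4°.

≈ 59.4°N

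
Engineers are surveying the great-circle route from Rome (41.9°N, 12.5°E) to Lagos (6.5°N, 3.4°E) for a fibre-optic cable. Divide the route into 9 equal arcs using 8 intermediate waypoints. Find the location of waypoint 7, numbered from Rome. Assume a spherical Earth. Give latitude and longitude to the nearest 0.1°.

≈ 14.4°N, 5.1°E

Convert each endpoint to a unit vector on the sphere (x = cos φ cos λ, y = cos φ sin λ, z = sin φ).
The central angle between the endpoints is δ = arccos(p₁·p₂) ≈ 0.634 rad (36.3°).
Interpolate at f = 7/9 with slerp weights a = sin((1−f)δ)/sin δ ≈ 0.237, b = sin(fδ)/sin δ ≈ 0.799.
p = a·p₁ + b·p₂ ≈ (0.965, 0.085, 0.249); φ = arcsin(p_z) ≈ 14.40°, λ = atan2(p_y, p_x) ≈ 5.05°.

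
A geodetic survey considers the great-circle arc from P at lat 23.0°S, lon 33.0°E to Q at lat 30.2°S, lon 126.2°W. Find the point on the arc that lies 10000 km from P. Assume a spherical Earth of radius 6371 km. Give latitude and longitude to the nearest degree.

Convert each endpoint to a unit vector on the sphere (x = cos φ cos λ, y = cos φ sin λ, z = sin φ).
The central angle between the endpoints is δ = arccos(p₁·p₂) ≈ 2.150 rad (123.2°). The total great-circle distance is δ·R ≈ 2.150 × 6371 ≈ 13696 km, so the target fraction is f = 10000/13696 ≈ 0.730.
Interpolate at f ≈ 0.730 with slerp weights a = sin((1−f)δ)/sin δ ≈ 0.655, b = sin(fδ)/sin δ ≈ 1.195.
p = a·p₁ + b·p₂ ≈ (-0.104, -0.505, -0.857); φ = arcsin(p_z) ≈ -58.97°, λ = atan2(p_y, p_x) ≈ -101.67°.

≈ lat 59°S, lon 102°W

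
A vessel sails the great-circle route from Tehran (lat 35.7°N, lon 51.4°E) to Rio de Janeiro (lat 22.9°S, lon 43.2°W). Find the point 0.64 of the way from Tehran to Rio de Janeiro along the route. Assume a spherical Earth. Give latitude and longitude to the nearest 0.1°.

≈ lat 0.1°N, lon 11.5°W

Convert each endpoint to a unit vector on the sphere (x = cos φ cos λ, y = cos φ sin λ, z = sin φ).
The central angle between the endpoints is δ = arccos(p₁·p₂) ≈ 1.862 rad (106.7°).
Interpolate at f = 0.64 with slerp weights a = sin((1−f)δ)/sin δ ≈ 0.649, b = sin(fδ)/sin δ ≈ 0.970.
p = a·p₁ + b·p₂ ≈ (0.980, -0.200, 0.001); φ = arcsin(p_z) ≈ 0.06°, λ = atan2(p_y, p_x) ≈ -11.53°.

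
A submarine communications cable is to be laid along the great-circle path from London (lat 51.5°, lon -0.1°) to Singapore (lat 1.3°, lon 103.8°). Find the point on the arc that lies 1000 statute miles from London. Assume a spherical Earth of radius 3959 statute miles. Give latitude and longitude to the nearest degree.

Write both endpoints as unit vectors p₁, p₂ with components (cos φ cos λ, cos φ sin λ, sin φ).
The central angle between the endpoints is δ = arccos(p₁·p₂) ≈ 1.703 rad (97.6°). The total great-circle distance is δ·R ≈ 1.703 × 3959 ≈ 6742 mi, so the target fraction is f = 1000/6742 ≈ 0.148.
Interpolate at f ≈ 0.148 with slerp weights a = sin((1−f)δ)/sin δ ≈ 1.001, b = sin(fδ)/sin δ ≈ 0.252.
p = a·p₁ + b·p₂ ≈ (0.563, 0.244, 0.789); φ = arcsin(p_z) ≈ 52.14°, λ = atan2(p_y, p_x) ≈ 23.39°.

≈ lat 52°, lon 23°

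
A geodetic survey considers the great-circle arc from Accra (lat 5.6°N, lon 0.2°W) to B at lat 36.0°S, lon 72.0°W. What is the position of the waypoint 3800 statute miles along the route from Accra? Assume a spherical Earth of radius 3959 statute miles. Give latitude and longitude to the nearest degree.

≈ lat 27°S, lon 46°W

The haversine formula gives a central angle δ ≈ 1.375 rad (78.8°) between the endpoints. The total great-circle distance is δ·R ≈ 1.375 × 3959 ≈ 5445 mi, so the target fraction is f = 3800/5445 ≈ 0.698.
Interpolate at f ≈ 0.698 with slerp weights a = sin((1−f)δ)/sin δ ≈ 0.412, b = sin(fδ)/sin δ ≈ 0.835.
p = a·p₁ + b·p₂ ≈ (0.618, -0.644, -0.451); φ = arcsin(p_z) ≈ -26.78°, λ = atan2(p_y, p_x) ≈ -46.16°.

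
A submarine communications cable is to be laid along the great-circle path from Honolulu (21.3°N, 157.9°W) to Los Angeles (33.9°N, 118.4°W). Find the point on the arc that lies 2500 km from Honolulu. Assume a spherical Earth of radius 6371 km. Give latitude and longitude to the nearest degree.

≈ 30°N, 135°W

From cos δ = sin φ₁ sin φ₂ + cos φ₁ cos φ₂ cos Δλ, the central angle is δ ≈ 0.645 rad (36.9°). The total great-circle distance is δ·R ≈ 0.645 × 6371 ≈ 4107 km, so the target fraction is f = 2500/4107 ≈ 0.609.
Interpolate at f ≈ 0.609 with slerp weights a = sin((1−f)δ)/sin δ ≈ 0.415, b = sin(fδ)/sin δ ≈ 0.636.
p = a·p₁ + b·p₂ ≈ (-0.610, -0.610, 0.506); φ = arcsin(p_z) ≈ 30.38°, λ = atan2(p_y, p_x) ≈ -134.98°.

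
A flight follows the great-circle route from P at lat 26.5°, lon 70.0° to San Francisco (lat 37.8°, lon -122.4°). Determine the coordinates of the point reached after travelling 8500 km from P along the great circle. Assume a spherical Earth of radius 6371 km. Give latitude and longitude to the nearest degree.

Write both endpoints as unit vectors p₁, p₂ with components (cos φ cos λ, cos φ sin λ, sin φ).
The central angle between the endpoints is δ = arccos(p₁·p₂) ≈ 2.001 rad (114.7°). The total great-circle distance is δ·R ≈ 2.001 × 6371 ≈ 12749 km, so the target fraction is f = 8500/12749 ≈ 0.667.
Interpolate at f ≈ 0.667 with slerp weights a = sin((1−f)δ)/sin δ ≈ 0.681, b = sin(fδ)/sin δ ≈ 1.070.
p = a·p₁ + b·p₂ ≈ (-0.245, -0.141, 0.959); φ = arcsin(p_z) ≈ 73.60°, λ = atan2(p_y, p_x) ≈ -149.99°.

≈ lat 74°, lon -150°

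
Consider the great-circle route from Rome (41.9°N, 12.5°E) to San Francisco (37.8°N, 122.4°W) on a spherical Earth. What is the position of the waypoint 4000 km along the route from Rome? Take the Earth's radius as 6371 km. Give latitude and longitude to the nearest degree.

Write both endpoints as unit vectors p₁, p₂ with components (cos φ cos λ, cos φ sin λ, sin φ).
The central angle between the endpoints is δ = arccos(p₁·p₂) ≈ 1.577 rad (90.3°). The total great-circle distance is δ·R ≈ 1.577 × 6371 ≈ 10045 km, so the target fraction is f = 4000/10045 ≈ 0.398.
Interpolate at f ≈ 0.398 with slerp weights a = sin((1−f)δ)/sin δ ≈ 0.813, b = sin(fδ)/sin δ ≈ 0.587.
p = a·p₁ + b·p₂ ≈ (0.342, -0.261, 0.903); φ = arcsin(p_z) ≈ 64.53°, λ = atan2(p_y, p_x) ≈ -37.36°.

≈ 65°N, 37°W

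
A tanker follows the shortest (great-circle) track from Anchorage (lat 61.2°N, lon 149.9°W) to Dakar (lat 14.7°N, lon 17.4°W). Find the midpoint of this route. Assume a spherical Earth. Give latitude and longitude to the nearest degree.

≈ lat 57°N, lon 46°W

The haversine formula gives a central angle δ ≈ 1.663 rad (95.3°) between the endpoints.
Interpolate at f = 1/2 with slerp weights a = sin((1−f)δ)/sin δ ≈ 0.742, b = sin(fδ)/sin δ ≈ 0.742.
p = a·p₁ + b·p₂ ≈ (0.376, -0.394, 0.839); φ = arcsin(p_z) ≈ 57.01°, λ = atan2(p_y, p_x) ≈ -46.36°.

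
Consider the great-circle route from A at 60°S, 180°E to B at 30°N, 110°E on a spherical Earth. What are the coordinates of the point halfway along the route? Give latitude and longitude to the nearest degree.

≈ 18°S, 134°E

From cos δ = sin φ₁ sin φ₂ + cos φ₁ cos φ₂ cos Δλ, the central angle is δ ≈ 1.860 rad (106.6°).
Interpolate at f = 1/2 with slerp weights a = sin((1−f)δ)/sin δ ≈ 0.836, b = sin(fδ)/sin δ ≈ 0.836.
p = a·p₁ + b·p₂ ≈ (-0.666, 0.680, -0.306); φ = arcsin(p_z) ≈ -17.82°, λ = atan2(p_y, p_x) ≈ 134.37°.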